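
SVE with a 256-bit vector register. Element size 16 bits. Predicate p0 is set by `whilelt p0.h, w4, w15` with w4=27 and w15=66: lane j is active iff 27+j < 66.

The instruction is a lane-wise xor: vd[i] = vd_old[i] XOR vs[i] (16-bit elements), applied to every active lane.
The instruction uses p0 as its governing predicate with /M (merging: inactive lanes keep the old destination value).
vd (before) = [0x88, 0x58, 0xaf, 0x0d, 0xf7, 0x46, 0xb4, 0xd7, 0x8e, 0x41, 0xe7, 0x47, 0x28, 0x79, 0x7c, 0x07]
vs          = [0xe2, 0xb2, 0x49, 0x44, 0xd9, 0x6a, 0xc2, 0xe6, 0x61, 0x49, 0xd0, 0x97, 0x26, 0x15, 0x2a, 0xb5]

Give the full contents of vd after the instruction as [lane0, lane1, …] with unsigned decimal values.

vd = [106, 234, 230, 73, 46, 44, 118, 49, 239, 8, 55, 208, 14, 108, 86, 178]

lane count: 256 div 16 = 16
whilelt: lane j active iff 27+j < 66 → j < 39 → 16 active
vd[0] xor(0x88,0xe2) -> 0x6a
vd[1] xor(0x58,0xb2) -> 0xea
vd[2] xor(0xaf,0x49) -> 0xe6
vd[3] xor(0x0d,0x44) -> 0x49
vd[4] xor(0xf7,0xd9) -> 0x2e
vd[5] xor(0x46,0x6a) -> 0x2c
vd[6] xor(0xb4,0xc2) -> 0x76
vd[7] xor(0xd7,0xe6) -> 0x31
vd[8] xor(0x8e,0x61) -> 0xef
vd[9] xor(0x41,0x49) -> 0x08
vd[10] xor(0xe7,0xd0) -> 0x37
vd[11] xor(0x47,0x97) -> 0xd0
vd[12] xor(0x28,0x26) -> 0x0e
vd[13] xor(0x79,0x15) -> 0x6c
vd[14] xor(0x7c,0x2a) -> 0x56
vd[15] xor(0x07,0xb5) -> 0xb2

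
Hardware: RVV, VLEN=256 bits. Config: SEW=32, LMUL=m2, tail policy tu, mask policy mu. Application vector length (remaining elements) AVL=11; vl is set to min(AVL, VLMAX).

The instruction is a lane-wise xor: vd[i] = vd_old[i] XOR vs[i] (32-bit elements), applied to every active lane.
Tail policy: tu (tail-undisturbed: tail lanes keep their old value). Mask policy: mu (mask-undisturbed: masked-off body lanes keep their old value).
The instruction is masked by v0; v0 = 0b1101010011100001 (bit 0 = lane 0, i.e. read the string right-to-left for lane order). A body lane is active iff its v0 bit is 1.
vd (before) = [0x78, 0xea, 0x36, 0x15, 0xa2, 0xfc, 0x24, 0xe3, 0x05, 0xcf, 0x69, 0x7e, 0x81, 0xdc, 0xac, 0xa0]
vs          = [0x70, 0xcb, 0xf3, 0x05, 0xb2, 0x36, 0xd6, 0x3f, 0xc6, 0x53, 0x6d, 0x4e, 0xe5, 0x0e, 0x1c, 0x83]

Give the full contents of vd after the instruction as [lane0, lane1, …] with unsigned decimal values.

VLMAX = (256 × 2) / 32 = 16 lanes
vl ← min(11, 16) = 11
vd[0] xor(0x78,0x70) -> 0x08
vd[1] mask-off/keep -> 0xea
vd[2] mask-off/keep -> 0x36
vd[3] mask-off/keep -> 0x15
vd[4] mask-off/keep -> 0xa2
vd[5] xor(0xfc,0x36) -> 0xca
vd[6] xor(0x24,0xd6) -> 0xf2
vd[7] xor(0xe3,0x3f) -> 0xdc
vd[8] mask-off/keep -> 0x05
vd[9] mask-off/keep -> 0xcf
vd[10] xor(0x69,0x6d) -> 0x04
vd[11] tail/keep -> 0x7e
vd[12] tail/keep -> 0x81
vd[13] tail/keep -> 0xdc
vd[14] tail/keep -> 0xac
vd[15] tail/keep -> 0xa0

vd = [8, 234, 54, 21, 162, 202, 242, 220, 5, 207, 4, 126, 129, 220, 172, 160]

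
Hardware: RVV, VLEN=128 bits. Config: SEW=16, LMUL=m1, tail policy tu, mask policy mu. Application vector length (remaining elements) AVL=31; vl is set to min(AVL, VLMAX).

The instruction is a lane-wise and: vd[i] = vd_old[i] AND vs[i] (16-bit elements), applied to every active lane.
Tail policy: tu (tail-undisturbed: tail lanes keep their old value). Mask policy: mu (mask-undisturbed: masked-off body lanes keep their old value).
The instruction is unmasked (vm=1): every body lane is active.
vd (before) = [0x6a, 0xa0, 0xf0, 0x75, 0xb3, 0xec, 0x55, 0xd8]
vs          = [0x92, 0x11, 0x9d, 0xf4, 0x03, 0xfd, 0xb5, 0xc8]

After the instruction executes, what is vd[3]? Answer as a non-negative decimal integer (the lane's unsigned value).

VLMAX = (128 × 1) / 16 = 8 lanes
vl ← min(31, 8) = 8
  i=0: and(0x6a,0x92) → 2
  i=1: and(0xa0,0x11) → 0
  i=2: and(0xf0,0x9d) → 144
  i=3: and(0x75,0xf4) → 116
  i=4: and(0xb3,0x03) → 3
  i=5: and(0xec,0xfd) → 236
  i=6: and(0x55,0xb5) → 21
  i=7: and(0xd8,0xc8) → 200

vd[3] = 116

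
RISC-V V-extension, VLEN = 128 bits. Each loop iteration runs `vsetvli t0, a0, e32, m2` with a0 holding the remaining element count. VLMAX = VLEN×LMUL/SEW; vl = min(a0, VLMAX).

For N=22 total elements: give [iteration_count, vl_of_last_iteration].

VLMAX = VLEN×LMUL/SEW = 128×2/32 = 8
iterations = ceil(22/8) = 3; final-pass vl = 6

[iterations, last_vl] = [3, 6]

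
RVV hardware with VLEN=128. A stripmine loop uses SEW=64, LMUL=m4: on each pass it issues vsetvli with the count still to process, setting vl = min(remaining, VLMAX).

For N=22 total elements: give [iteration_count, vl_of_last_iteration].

[iterations, last_vl] = [3, 6]

VLMAX = VLEN×LMUL/SEW = 128×4/64 = 8
N=22: ⌈22/8⌉ = 3 iters; last vl = 22 − 2×8 = 6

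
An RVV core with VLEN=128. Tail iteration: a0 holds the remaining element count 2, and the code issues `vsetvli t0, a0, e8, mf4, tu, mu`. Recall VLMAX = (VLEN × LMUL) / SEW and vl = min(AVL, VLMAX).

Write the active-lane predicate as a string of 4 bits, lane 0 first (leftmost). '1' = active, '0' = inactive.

VLMAX = VLEN×LMUL/SEW = 128×1/4/8 = 4
AVL=2 ≤ VLMAX=4, so vl = 2
bits (lane 0 leftmost): 1100

predicate = 1100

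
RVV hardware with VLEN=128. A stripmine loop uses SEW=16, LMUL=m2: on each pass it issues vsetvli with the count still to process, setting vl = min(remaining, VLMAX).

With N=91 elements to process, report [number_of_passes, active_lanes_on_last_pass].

VLMAX = (128 × 2) / 16 = 16 lanes
iterations = ceil(91/16) = 6; final-pass vl = 11

[iterations, last_vl] = [6, 11]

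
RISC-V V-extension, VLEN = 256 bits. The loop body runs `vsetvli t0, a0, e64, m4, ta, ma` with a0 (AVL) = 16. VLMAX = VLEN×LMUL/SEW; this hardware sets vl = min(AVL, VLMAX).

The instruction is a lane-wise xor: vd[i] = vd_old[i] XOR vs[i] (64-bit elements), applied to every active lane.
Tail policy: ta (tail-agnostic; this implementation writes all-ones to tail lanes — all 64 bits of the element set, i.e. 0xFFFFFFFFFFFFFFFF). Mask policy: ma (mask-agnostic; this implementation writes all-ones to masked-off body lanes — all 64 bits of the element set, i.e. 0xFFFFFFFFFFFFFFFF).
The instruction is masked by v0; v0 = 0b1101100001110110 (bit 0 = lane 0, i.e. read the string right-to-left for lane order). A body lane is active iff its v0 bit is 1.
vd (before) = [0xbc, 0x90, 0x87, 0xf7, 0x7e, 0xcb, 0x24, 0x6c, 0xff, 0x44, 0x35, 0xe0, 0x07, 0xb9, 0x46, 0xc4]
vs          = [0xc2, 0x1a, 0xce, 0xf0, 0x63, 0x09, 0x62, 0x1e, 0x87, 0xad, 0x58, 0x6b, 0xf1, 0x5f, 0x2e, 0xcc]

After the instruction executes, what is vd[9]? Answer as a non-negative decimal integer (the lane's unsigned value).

lanes per group: 256·4/64 = 16
AVL=16 ≤ VLMAX=16, so vl = 16
[0] mask-off/ones = 0xffffffffffffffff
[1] xor(0x90,0x1a) = 0x8a
[2] xor(0x87,0xce) = 0x49
[3] mask-off/ones = 0xffffffffffffffff
[4] xor(0x7e,0x63) = 0x1d
[5] xor(0xcb,0x09) = 0xc2
[6] xor(0x24,0x62) = 0x46
[7] mask-off/ones = 0xffffffffffffffff
[8] mask-off/ones = 0xffffffffffffffff
[9] mask-off/ones = 0xffffffffffffffff
[10] mask-off/ones = 0xffffffffffffffff
[11] xor(0xe0,0x6b) = 0x8b
[12] xor(0x07,0xf1) = 0xf6
[13] mask-off/ones = 0xffffffffffffffff
[14] xor(0x46,0x2e) = 0x68
[15] xor(0xc4,0xcc) = 0x08

vd[9] = 18446744073709551615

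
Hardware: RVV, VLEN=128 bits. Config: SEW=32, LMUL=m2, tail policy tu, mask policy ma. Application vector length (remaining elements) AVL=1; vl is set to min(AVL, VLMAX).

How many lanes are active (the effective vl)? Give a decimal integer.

lanes per group: 128·2/32 = 8
vl = min(AVL, VLMAX) = min(1, 8) = 1

vl = 1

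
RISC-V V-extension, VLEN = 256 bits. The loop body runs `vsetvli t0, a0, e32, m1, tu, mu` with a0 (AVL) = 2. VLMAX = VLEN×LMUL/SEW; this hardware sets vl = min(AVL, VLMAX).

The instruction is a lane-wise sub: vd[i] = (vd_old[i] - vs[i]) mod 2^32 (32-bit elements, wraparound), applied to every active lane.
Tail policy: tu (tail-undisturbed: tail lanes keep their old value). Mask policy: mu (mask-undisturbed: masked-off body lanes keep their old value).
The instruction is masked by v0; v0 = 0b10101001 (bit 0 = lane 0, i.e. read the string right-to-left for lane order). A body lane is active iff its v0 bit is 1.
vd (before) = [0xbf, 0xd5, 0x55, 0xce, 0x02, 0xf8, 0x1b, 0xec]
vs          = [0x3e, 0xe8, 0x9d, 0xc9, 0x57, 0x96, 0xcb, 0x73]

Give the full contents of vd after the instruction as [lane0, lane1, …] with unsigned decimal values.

vd = [129, 213, 85, 206, 2, 248, 27, 236]

lanes per group: 256·1/32 = 8
vl ← min(2, 8) = 2
  i=0: sub(0xbf,0x3e) → 129
  i=1: mask-off/keep → 213
  i=2: tail/keep → 85
  i=3: tail/keep → 206
  i=4: tail/keep → 2
  i=5: tail/keep → 248
  i=6: tail/keep → 27
  i=7: tail/keep → 236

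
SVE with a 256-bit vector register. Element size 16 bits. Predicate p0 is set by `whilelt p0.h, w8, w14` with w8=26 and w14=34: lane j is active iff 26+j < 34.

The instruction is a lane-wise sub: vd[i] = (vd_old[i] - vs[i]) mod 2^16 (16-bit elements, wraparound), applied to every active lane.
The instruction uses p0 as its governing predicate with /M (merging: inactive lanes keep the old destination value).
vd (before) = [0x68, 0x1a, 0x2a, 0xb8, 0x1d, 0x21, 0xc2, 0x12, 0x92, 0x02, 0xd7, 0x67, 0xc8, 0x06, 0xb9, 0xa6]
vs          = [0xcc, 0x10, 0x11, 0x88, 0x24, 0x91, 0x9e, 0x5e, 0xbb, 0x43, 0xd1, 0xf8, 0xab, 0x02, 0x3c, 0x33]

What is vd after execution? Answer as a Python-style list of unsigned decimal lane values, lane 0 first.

vd = [65436, 10, 25, 48, 65529, 65424, 36, 65460, 146, 2, 215, 103, 200, 6, 185, 166]

lane count: 256 div 16 = 16
whilelt: lane j active iff 26+j < 34 → j < 8 → 8 active
vd[0] sub(0x68,0xcc) -> 0xff9c
vd[1] sub(0x1a,0x10) -> 0x0a
vd[2] sub(0x2a,0x11) -> 0x19
vd[3] sub(0xb8,0x88) -> 0x30
vd[4] sub(0x1d,0x24) -> 0xfff9
vd[5] sub(0x21,0x91) -> 0xff90
vd[6] sub(0xc2,0x9e) -> 0x24
vd[7] sub(0x12,0x5e) -> 0xffb4
vd[8] tail/keep -> 0x92
vd[9] tail/keep -> 0x02
vd[10] tail/keep -> 0xd7
vd[11] tail/keep -> 0x67
vd[12] tail/keep -> 0xc8
vd[13] tail/keep -> 0x06
vd[14] tail/keep -> 0xb9
vd[15] tail/keep -> 0xa6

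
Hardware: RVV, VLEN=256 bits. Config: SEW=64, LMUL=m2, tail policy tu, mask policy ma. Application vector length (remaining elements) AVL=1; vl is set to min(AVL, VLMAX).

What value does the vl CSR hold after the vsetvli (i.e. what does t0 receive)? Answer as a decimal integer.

lanes per group: 256·2/64 = 8
vl ← min(1, 8) = 1

vl = 1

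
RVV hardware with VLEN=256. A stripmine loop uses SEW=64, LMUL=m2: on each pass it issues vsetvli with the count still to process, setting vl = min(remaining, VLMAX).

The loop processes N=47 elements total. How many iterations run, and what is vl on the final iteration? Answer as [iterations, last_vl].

[iterations, last_vl] = [6, 7]

VLMAX = VLEN×LMUL/SEW = 256×2/64 = 8
47 elements at 8/iter → 6 passes, remainder 7 on the last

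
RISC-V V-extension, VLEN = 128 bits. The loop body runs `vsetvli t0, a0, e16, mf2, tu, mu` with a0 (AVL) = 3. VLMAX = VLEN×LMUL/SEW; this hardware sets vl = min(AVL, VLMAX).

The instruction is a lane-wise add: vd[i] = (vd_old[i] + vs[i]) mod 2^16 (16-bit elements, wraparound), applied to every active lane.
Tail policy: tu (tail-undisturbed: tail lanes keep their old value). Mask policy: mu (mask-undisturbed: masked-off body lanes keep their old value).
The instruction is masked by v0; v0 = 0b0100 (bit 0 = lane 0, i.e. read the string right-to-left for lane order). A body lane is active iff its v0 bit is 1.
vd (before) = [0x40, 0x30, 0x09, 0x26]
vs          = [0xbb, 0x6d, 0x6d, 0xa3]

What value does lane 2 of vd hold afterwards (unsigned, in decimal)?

VLMAX = VLEN×LMUL/SEW = 128×1/2/16 = 4
vl ← min(3, 4) = 3
lane  0: mask-off/keep ⇒ 0x40
lane  1: mask-off/keep ⇒ 0x30
lane  2: add(0x09,0x6d) ⇒ 0x76
lane  3: tail/keep ⇒ 0x26

vd[2] = 118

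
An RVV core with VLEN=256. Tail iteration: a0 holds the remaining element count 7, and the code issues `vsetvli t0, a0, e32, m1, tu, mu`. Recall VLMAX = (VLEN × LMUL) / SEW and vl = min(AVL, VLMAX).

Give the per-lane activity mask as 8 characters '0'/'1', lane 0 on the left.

predicate = 11111110

lanes per group: 256·1/32 = 8
AVL=7 ≤ VLMAX=8, so vl = 7
bits (lane 0 leftmost): 11111110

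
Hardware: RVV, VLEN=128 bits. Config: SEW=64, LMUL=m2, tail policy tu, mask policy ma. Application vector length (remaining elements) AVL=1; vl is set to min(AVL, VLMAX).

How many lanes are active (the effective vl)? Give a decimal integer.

VLMAX = (128 × 2) / 64 = 4 lanes
vl ← min(1, 4) = 1

vl = 1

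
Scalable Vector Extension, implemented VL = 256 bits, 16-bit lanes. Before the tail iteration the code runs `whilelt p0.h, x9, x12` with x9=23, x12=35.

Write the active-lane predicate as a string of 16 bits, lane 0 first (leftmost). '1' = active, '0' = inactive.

256-bit reg / 16-bit elem → 16 lanes
whilelt: lane j active iff 23+j < 35 → j < 12 → 12 active
bits (lane 0 leftmost): 1111111111110000

predicate = 1111111111110000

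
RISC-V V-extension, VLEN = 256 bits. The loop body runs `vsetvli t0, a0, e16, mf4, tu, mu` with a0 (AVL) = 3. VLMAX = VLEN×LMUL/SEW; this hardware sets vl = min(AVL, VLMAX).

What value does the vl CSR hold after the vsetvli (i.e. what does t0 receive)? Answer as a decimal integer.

vl = 3

VLMAX = (256 × 1/4) / 16 = 4 lanes
AVL=3 ≤ VLMAX=4, so vl = 3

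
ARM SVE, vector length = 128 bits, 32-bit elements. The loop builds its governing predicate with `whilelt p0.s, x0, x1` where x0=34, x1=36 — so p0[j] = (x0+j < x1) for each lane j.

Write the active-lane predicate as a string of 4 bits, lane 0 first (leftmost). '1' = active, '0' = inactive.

predicate = 1100

128-bit reg / 32-bit elem → 4 lanes
whilelt: lane j active iff 34+j < 36 → j < 2 → 2 active
bits (lane 0 leftmost): 1100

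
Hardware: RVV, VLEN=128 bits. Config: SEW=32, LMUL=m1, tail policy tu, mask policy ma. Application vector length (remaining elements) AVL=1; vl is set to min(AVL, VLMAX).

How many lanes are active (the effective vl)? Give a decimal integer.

lanes per group: 128·1/32 = 4
AVL=1 ≤ VLMAX=4, so vl = 1

vl = 1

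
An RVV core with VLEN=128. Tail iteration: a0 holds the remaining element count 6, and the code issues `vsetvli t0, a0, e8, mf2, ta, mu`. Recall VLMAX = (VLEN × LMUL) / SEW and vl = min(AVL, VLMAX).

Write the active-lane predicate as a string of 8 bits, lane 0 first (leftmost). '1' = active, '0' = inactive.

lanes per group: 128·1/2/8 = 8
vl ← min(6, 8) = 6
bits (lane 0 leftmost): 11111100

predicate = 11111100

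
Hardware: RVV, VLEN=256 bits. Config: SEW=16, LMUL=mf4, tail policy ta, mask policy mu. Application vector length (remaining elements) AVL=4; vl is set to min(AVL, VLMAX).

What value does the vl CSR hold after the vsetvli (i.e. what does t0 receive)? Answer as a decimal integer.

VLMAX = VLEN×LMUL/SEW = 256×1/4/16 = 4
AVL=4 ≤ VLMAX=4, so vl = 4

vl = 4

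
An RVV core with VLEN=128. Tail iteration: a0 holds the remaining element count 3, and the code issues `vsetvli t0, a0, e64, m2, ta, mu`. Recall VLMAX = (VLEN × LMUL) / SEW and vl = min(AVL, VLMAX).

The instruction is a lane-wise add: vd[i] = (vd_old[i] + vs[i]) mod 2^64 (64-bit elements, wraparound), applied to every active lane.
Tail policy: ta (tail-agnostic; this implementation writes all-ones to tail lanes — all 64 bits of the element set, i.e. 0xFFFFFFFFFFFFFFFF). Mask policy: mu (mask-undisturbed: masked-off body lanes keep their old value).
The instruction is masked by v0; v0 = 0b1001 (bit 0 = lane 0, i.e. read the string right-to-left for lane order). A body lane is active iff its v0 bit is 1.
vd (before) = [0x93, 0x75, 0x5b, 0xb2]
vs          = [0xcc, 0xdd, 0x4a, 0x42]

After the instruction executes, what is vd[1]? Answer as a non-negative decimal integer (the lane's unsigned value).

VLMAX = VLEN×LMUL/SEW = 128×2/64 = 4
AVL=3 ≤ VLMAX=4, so vl = 3
lane  0: add(0x93,0xcc) ⇒ 0x15f
lane  1: mask-off/keep ⇒ 0x75
lane  2: mask-off/keep ⇒ 0x5b
lane  3: tail/ones ⇒ 0xffffffffffffffff

vd[1] = 117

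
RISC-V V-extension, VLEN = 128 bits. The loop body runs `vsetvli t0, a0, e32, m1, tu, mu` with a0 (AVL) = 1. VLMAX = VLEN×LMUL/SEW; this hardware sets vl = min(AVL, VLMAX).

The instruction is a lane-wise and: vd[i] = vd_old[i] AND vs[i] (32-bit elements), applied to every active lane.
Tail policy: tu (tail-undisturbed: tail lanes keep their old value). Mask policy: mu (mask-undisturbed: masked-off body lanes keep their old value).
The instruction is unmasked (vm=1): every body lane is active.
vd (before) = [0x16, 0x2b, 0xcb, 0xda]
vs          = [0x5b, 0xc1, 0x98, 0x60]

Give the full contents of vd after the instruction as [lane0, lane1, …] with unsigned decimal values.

lanes per group: 128·1/32 = 4
vl ← min(1, 4) = 1
  i=0: and(0x16,0x5b) → 18
  i=1: tail/keep → 43
  i=2: tail/keep → 203
  i=3: tail/keep → 218

vd = [18, 43, 203, 218]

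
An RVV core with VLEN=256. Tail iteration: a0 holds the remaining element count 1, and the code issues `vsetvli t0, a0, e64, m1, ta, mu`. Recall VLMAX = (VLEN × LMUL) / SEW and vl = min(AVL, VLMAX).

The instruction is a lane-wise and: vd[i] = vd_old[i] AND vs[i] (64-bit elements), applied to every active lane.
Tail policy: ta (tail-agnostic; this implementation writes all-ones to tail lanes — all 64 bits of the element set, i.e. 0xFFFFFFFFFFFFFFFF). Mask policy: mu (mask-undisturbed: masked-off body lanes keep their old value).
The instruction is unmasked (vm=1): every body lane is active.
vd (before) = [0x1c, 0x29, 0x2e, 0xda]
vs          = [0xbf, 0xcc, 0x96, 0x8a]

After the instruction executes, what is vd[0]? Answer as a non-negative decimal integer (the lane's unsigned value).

vd[0] = 28

VLMAX = VLEN×LMUL/SEW = 256×1/64 = 4
AVL=1 ≤ VLMAX=4, so vl = 1
  i=0: and(0x1c,0xbf) → 28
  i=1: tail/ones → 18446744073709551615
  i=2: tail/ones → 18446744073709551615
  i=3: tail/ones → 18446744073709551615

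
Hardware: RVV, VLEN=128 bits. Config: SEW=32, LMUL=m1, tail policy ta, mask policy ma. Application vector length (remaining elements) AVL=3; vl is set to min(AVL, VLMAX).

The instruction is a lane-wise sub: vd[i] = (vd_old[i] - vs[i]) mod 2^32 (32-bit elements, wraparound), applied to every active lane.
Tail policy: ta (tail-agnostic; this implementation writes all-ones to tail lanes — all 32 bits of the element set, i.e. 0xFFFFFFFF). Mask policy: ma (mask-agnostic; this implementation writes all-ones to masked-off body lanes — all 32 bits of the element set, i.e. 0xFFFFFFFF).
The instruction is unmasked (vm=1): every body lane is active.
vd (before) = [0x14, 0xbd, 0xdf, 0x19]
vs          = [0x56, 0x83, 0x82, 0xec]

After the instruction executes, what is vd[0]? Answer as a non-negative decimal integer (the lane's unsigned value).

VLMAX = VLEN×LMUL/SEW = 128×1/32 = 4
AVL=3 ≤ VLMAX=4, so vl = 3
vd[0] sub(0x14,0x56) -> 0xffffffbe
vd[1] sub(0xbd,0x83) -> 0x3a
vd[2] sub(0xdf,0x82) -> 0x5d
vd[3] tail/ones -> 0xffffffff

vd[0] = 4294967230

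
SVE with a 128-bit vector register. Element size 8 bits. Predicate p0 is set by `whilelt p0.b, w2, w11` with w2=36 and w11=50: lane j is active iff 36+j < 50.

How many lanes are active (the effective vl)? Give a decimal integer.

lane count: 128 div 8 = 16
whilelt: lane j active iff 36+j < 50 → j < 14 → 14 active

vl = 14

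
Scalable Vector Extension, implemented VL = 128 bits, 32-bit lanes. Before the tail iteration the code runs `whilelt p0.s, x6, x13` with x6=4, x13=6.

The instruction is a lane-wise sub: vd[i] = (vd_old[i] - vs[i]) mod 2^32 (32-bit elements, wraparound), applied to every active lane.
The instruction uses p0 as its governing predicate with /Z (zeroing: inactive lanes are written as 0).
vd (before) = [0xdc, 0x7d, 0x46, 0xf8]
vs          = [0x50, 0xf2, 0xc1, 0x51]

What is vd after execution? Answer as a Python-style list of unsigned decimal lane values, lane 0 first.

vd = [140, 4294967179, 0, 0]

register lanes = 128/32 = 4
p0[j] = (4+j < 6); true for j=0..1 → 2 lanes set
lane  0: sub(0xdc,0x50) ⇒ 0x8c
lane  1: sub(0x7d,0xf2) ⇒ 0xffffff8b
lane  2: tail/zero ⇒ 0x00
lane  3: tail/zero ⇒ 0x00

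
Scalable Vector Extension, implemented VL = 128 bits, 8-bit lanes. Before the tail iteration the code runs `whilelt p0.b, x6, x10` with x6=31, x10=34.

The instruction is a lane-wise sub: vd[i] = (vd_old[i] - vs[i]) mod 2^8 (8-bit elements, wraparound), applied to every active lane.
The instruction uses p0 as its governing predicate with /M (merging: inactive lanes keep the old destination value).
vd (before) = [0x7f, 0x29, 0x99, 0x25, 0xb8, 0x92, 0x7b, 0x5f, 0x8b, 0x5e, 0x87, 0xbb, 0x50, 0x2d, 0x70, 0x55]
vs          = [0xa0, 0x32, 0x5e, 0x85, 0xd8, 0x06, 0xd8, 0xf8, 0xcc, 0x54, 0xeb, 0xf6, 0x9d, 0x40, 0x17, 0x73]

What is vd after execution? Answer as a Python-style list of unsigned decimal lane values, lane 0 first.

vd = [223, 247, 59, 37, 184, 146, 123, 95, 139, 94, 135, 187, 80, 45, 112, 85]

128-bit reg / 8-bit elem → 16 lanes
active while 31+j < 34, i.e. j ∈ [0,3) capped at 16 ⇒ 3
  i=0: sub(0x7f,0xa0) → 223
  i=1: sub(0x29,0x32) → 247
  i=2: sub(0x99,0x5e) → 59
  i=3: tail/keep → 37
  i=4: tail/keep → 184
  i=5: tail/keep → 146
  i=6: tail/keep → 123
  i=7: tail/keep → 95
  i=8: tail/keep → 139
  i=9: tail/keep → 94
  i=10: tail/keep → 135
  i=11: tail/keep → 187
  i=12: tail/keep → 80
  i=13: tail/keep → 45
  i=14: tail/keep → 112
  i=15: tail/keep → 85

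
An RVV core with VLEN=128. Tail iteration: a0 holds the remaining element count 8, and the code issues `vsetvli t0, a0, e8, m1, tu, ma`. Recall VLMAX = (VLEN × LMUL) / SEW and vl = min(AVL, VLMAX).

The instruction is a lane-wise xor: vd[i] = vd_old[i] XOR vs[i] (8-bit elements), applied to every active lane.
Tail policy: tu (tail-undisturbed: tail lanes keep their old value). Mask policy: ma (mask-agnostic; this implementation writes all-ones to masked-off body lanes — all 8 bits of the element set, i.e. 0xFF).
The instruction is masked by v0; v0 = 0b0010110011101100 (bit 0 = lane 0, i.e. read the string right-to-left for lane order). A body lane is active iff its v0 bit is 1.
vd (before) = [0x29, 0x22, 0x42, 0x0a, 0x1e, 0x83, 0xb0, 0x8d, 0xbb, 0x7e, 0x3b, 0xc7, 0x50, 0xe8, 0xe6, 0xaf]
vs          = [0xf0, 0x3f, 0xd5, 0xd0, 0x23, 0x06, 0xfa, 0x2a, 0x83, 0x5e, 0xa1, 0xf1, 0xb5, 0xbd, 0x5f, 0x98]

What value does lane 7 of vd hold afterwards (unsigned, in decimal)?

VLMAX = VLEN×LMUL/SEW = 128×1/8 = 16
AVL=8 ≤ VLMAX=16, so vl = 8
  i=0: mask-off/ones → 255
  i=1: mask-off/ones → 255
  i=2: xor(0x42,0xd5) → 151
  i=3: xor(0x0a,0xd0) → 218
  i=4: mask-off/ones → 255
  i=5: xor(0x83,0x06) → 133
  i=6: xor(0xb0,0xfa) → 74
  i=7: xor(0x8d,0x2a) → 167
  i=8: tail/keep → 187
  i=9: tail/keep → 126
  i=10: tail/keep → 59
  i=11: tail/keep → 199
  i=12: tail/keep → 80
  i=13: tail/keep → 232
  i=14: tail/keep → 230
  i=15: tail/keep → 175

vd[7] = 167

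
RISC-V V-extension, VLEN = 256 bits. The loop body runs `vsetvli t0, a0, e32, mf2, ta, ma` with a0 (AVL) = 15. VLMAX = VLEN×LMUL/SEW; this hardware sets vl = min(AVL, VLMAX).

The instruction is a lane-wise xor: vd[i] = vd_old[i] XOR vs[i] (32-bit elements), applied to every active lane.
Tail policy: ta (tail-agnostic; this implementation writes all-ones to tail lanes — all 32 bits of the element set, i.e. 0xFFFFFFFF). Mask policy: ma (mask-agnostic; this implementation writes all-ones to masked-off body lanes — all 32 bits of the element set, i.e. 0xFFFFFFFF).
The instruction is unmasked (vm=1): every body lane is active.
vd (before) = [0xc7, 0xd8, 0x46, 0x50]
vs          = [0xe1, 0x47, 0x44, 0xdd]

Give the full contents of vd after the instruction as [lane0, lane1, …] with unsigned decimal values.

VLMAX = VLEN×LMUL/SEW = 256×1/2/32 = 4
AVL=15 > VLMAX=4, so vl = 4
lane  0: xor(0xc7,0xe1) ⇒ 0x26
lane  1: xor(0xd8,0x47) ⇒ 0x9f
lane  2: xor(0x46,0x44) ⇒ 0x02
lane  3: xor(0x50,0xdd) ⇒ 0x8d

vd = [38, 159, 2, 141]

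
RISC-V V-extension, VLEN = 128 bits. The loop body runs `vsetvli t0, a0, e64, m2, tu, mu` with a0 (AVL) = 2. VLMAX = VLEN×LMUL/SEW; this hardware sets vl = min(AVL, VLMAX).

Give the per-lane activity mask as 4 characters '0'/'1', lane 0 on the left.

predicate = 1100

VLMAX = VLEN×LMUL/SEW = 128×2/64 = 4
vl ← min(2, 4) = 2
bits (lane 0 leftmost): 1100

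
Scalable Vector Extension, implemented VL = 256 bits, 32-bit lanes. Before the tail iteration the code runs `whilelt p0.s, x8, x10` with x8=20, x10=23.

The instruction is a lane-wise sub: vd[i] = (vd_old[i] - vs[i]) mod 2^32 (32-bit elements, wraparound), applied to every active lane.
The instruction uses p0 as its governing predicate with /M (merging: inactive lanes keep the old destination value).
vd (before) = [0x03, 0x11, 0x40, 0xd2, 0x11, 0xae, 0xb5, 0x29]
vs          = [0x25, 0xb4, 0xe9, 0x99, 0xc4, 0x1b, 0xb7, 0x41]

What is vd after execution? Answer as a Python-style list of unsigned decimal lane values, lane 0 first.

vd = [4294967262, 4294967133, 4294967127, 210, 17, 174, 181, 41]

register lanes = 256/32 = 8
whilelt: lane j active iff 20+j < 23 → j < 3 → 3 active
lane  0: sub(0x03,0x25) ⇒ 0xffffffde
lane  1: sub(0x11,0xb4) ⇒ 0xffffff5d
lane  2: sub(0x40,0xe9) ⇒ 0xffffff57
lane  3: tail/keep ⇒ 0xd2
lane  4: tail/keep ⇒ 0x11
lane  5: tail/keep ⇒ 0xae
lane  6: tail/keep ⇒ 0xb5
lane  7: tail/keep ⇒ 0x29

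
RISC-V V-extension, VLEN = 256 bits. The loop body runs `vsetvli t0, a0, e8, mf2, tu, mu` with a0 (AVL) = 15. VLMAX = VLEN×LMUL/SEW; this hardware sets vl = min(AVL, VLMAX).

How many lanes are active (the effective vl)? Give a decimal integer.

VLMAX = (256 × 1/2) / 8 = 16 lanes
vl = min(AVL, VLMAX) = min(15, 16) = 15

vl = 15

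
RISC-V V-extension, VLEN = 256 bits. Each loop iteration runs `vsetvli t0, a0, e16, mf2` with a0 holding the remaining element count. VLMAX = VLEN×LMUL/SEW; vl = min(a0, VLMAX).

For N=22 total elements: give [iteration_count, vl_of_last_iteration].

[iterations, last_vl] = [3, 6]

VLMAX = VLEN×LMUL/SEW = 256×1/2/16 = 8
22 elements at 8/iter → 3 passes, remainder 6 on the last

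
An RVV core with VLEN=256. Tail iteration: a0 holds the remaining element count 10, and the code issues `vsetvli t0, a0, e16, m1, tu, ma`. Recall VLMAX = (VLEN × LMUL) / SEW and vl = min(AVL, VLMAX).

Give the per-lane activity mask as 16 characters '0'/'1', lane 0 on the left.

predicate = 1111111111000000

lanes per group: 256·1/16 = 16
vl = min(AVL, VLMAX) = min(10, 16) = 10
bits (lane 0 leftmost): 1111111111000000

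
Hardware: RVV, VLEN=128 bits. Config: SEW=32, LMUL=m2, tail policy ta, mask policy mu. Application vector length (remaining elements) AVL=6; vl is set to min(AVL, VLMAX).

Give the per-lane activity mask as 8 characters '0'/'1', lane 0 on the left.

lanes per group: 128·2/32 = 8
vl = min(AVL, VLMAX) = min(6, 8) = 6
bits (lane 0 leftmost): 11111100

predicate = 11111100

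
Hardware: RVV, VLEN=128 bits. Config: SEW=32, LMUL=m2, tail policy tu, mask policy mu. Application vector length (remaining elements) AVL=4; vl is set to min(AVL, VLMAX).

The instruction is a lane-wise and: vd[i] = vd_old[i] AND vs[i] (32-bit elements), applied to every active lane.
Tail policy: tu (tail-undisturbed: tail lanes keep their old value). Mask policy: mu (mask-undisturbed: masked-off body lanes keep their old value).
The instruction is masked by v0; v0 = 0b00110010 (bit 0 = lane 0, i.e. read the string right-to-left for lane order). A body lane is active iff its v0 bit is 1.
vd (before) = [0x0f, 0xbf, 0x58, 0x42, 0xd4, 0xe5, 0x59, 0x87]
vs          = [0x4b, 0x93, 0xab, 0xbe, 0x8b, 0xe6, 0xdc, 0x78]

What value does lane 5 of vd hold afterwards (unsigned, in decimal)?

vd[5] = 229

VLMAX = (128 × 2) / 32 = 8 lanes
vl ← min(4, 8) = 4
[0] mask-off/keep = 0x0f
[1] and(0xbf,0x93) = 0x93
[2] mask-off/keep = 0x58
[3] mask-off/keep = 0x42
[4] tail/keep = 0xd4
[5] tail/keep = 0xe5
[6] tail/keep = 0x59
[7] tail/keep = 0x87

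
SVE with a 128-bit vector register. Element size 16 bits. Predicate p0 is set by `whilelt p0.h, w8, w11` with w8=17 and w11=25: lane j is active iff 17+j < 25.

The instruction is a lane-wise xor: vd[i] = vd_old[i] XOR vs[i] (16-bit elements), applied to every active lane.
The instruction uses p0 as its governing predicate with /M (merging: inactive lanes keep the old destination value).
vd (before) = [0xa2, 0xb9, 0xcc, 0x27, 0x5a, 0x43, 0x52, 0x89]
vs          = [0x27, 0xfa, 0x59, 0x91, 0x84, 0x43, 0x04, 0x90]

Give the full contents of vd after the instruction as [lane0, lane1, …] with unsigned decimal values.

vd = [133, 67, 149, 182, 222, 0, 86, 25]

lane count: 128 div 16 = 8
p0[j] = (17+j < 25); true for j=0..7 → 8 lanes set
  i=0: xor(0xa2,0x27) → 133
  i=1: xor(0xb9,0xfa) → 67
  i=2: xor(0xcc,0x59) → 149
  i=3: xor(0x27,0x91) → 182
  i=4: xor(0x5a,0x84) → 222
  i=5: xor(0x43,0x43) → 0
  i=6: xor(0x52,0x04) → 86
  i=7: xor(0x89,0x90) → 25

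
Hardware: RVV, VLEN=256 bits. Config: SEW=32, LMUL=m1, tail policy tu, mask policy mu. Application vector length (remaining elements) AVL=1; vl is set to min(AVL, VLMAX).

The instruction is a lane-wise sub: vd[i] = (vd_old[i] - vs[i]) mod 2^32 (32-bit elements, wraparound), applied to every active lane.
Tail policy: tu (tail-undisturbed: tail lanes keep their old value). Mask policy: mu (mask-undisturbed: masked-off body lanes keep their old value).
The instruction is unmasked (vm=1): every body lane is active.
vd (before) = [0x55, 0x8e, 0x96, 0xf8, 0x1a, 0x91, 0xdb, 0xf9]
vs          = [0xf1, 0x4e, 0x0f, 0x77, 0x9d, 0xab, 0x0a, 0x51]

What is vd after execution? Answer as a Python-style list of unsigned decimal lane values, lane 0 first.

vd = [4294967140, 142, 150, 248, 26, 145, 219, 249]

VLMAX = (256 × 1) / 32 = 8 lanes
AVL=1 ≤ VLMAX=8, so vl = 1
vd[0] sub(0x55,0xf1) -> 0xffffff64
vd[1] tail/keep -> 0x8e
vd[2] tail/keep -> 0x96
vd[3] tail/keep -> 0xf8
vd[4] tail/keep -> 0x1a
vd[5] tail/keep -> 0x91
vd[6] tail/keep -> 0xdb
vd[7] tail/keep -> 0xf9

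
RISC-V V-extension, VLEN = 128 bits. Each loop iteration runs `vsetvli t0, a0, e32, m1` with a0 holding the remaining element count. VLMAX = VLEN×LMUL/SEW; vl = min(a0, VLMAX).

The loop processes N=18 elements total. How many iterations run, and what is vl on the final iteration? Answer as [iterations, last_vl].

[iterations, last_vl] = [5, 2]

VLMAX = (128 × 1) / 32 = 4 lanes
iterations = ceil(18/4) = 5; final-pass vl = 2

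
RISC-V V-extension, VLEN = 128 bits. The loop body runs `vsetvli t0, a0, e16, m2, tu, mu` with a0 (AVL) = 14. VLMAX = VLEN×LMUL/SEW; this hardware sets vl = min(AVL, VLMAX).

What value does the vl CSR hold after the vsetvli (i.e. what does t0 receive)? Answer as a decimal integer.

VLMAX = (128 × 2) / 16 = 16 lanes
vl ← min(14, 16) = 14

vl = 14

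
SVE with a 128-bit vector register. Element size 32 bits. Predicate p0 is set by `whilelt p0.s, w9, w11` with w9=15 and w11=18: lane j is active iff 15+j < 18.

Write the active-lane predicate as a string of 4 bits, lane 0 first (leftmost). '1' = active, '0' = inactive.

predicate = 1110

128-bit reg / 32-bit elem → 4 lanes
active while 15+j < 18, i.e. j ∈ [0,3) capped at 4 ⇒ 3
bits (lane 0 leftmost): 1110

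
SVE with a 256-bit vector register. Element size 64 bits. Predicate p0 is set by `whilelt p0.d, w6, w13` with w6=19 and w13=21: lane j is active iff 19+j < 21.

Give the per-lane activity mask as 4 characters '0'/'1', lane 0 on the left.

lane count: 256 div 64 = 4
p0[j] = (19+j < 21); true for j=0..1 → 2 lanes set
bits (lane 0 leftmost): 1100

predicate = 1100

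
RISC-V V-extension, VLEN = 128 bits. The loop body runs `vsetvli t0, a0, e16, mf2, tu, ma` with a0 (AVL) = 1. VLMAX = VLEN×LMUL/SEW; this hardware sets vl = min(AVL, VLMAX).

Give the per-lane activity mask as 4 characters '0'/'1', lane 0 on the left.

predicate = 1000

VLMAX = VLEN×LMUL/SEW = 128×1/2/16 = 4
vl = min(AVL, VLMAX) = min(1, 4) = 1
bits (lane 0 leftmost): 1000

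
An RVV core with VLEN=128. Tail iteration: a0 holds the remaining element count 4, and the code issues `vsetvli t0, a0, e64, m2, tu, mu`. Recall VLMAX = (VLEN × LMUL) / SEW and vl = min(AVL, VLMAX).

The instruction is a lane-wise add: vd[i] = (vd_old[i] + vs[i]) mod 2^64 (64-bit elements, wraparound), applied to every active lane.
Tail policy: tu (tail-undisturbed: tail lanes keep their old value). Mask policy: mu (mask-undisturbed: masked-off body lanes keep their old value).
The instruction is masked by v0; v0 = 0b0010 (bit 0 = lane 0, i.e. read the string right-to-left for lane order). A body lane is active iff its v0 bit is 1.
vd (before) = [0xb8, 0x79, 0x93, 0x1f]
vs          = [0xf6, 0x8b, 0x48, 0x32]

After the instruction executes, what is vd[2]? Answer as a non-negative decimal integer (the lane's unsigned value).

VLMAX = VLEN×LMUL/SEW = 128×2/64 = 4
vl ← min(4, 4) = 4
[0] mask-off/keep = 0xb8
[1] add(0x79,0x8b) = 0x104
[2] mask-off/keep = 0x93
[3] mask-off/keep = 0x1f

vd[2] = 147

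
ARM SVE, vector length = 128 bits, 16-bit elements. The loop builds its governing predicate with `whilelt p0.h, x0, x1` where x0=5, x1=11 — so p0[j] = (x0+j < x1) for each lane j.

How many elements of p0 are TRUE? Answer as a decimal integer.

vl = 6

128-bit reg / 16-bit elem → 8 lanes
p0[j] = (5+j < 11); true for j=0..5 → 6 lanes set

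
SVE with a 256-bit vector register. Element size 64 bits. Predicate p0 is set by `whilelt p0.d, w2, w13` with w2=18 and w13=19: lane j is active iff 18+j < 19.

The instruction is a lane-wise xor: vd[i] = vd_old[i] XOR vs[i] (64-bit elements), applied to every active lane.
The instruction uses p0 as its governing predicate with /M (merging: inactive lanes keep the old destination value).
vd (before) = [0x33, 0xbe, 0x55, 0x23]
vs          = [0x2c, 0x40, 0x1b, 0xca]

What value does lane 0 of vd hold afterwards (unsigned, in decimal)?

vd[0] = 31

256-bit reg / 64-bit elem → 4 lanes
active while 18+j < 19, i.e. j ∈ [0,1) capped at 4 ⇒ 1
[0] xor(0x33,0x2c) = 0x1f
[1] tail/keep = 0xbe
[2] tail/keep = 0x55
[3] tail/keep = 0x23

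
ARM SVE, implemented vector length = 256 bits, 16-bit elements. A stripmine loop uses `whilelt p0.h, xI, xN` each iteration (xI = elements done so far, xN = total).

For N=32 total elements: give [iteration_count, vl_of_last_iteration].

256-bit reg / 16-bit elem → 16 lanes
N=32: ⌈32/16⌉ = 2 iters; last vl = 32 − 1×16 = 16

[iterations, last_vl] = [2, 16]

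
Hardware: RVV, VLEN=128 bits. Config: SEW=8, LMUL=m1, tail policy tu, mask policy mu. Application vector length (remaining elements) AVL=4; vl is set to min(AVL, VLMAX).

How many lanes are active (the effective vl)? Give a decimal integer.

lanes per group: 128·1/8 = 16
vl ← min(4, 16) = 4

vl = 4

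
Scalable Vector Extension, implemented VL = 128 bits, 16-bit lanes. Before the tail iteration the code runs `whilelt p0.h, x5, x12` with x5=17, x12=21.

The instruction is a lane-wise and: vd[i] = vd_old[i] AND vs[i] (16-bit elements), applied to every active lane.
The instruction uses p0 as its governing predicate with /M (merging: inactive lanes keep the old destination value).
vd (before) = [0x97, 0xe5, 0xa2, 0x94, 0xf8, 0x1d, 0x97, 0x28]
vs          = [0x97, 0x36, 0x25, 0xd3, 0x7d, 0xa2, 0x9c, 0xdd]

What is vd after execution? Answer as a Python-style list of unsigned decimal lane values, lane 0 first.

vd = [151, 36, 32, 144, 248, 29, 151, 40]

128-bit reg / 16-bit elem → 8 lanes
whilelt: lane j active iff 17+j < 21 → j < 4 → 4 active
[0] and(0x97,0x97) = 0x97
[1] and(0xe5,0x36) = 0x24
[2] and(0xa2,0x25) = 0x20
[3] and(0x94,0xd3) = 0x90
[4] tail/keep = 0xf8
[5] tail/keep = 0x1d
[6] tail/keep = 0x97
[7] tail/keep = 0x28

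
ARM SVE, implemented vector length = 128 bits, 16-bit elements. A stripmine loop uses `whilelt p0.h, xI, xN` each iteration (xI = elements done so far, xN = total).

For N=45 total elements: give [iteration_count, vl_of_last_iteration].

[iterations, last_vl] = [6, 5]

lane count: 128 div 16 = 8
iterations = ceil(45/8) = 6; final-pass vl = 5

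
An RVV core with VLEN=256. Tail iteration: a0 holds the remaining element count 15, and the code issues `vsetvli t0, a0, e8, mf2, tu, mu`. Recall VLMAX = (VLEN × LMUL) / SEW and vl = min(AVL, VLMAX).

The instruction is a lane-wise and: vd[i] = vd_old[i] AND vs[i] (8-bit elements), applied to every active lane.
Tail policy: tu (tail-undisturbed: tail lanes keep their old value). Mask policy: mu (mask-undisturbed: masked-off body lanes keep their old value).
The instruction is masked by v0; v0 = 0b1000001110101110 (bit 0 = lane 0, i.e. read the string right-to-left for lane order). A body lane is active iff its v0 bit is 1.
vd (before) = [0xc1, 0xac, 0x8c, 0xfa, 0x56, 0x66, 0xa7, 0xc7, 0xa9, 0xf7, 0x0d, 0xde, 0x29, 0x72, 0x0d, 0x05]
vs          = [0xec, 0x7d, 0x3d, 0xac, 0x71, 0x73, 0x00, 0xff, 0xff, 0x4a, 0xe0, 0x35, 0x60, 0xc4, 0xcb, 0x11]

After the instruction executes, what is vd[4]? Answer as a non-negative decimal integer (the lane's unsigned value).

vd[4] = 86

VLMAX = VLEN×LMUL/SEW = 256×1/2/8 = 16
AVL=15 ≤ VLMAX=16, so vl = 15
[0] mask-off/keep = 0xc1
[1] and(0xac,0x7d) = 0x2c
[2] and(0x8c,0x3d) = 0x0c
[3] and(0xfa,0xac) = 0xa8
[4] mask-off/keep = 0x56
[5] and(0x66,0x73) = 0x62
[6] mask-off/keep = 0xa7
[7] and(0xc7,0xff) = 0xc7
[8] and(0xa9,0xff) = 0xa9
[9] and(0xf7,0x4a) = 0x42
[10] mask-off/keep = 0x0d
[11] mask-off/keep = 0xde
[12] mask-off/keep = 0x29
[13] mask-off/keep = 0x72
[14] mask-off/keep = 0x0d
[15] tail/keep = 0x05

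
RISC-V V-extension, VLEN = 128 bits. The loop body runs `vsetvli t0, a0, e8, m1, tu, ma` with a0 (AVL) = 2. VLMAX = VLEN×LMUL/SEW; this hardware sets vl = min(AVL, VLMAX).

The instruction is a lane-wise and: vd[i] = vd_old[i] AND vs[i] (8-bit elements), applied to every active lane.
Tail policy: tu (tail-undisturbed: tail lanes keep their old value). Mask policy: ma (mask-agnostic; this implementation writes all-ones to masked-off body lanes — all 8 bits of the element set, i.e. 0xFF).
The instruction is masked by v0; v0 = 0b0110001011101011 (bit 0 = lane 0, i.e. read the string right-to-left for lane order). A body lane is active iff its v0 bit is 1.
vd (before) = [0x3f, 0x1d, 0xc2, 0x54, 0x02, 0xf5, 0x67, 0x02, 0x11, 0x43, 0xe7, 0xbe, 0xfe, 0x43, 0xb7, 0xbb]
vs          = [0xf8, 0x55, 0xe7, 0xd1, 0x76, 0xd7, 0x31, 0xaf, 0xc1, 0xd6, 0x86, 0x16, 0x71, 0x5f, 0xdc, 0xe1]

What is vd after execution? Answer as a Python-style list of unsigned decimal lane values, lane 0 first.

lanes per group: 128·1/8 = 16
vl ← min(2, 16) = 2
lane  0: and(0x3f,0xf8) ⇒ 0x38
lane  1: and(0x1d,0x55) ⇒ 0x15
lane  2: tail/keep ⇒ 0xc2
lane  3: tail/keep ⇒ 0x54
lane  4: tail/keep ⇒ 0x02
lane  5: tail/keep ⇒ 0xf5
lane  6: tail/keep ⇒ 0x67
lane  7: tail/keep ⇒ 0x02
lane  8: tail/keep ⇒ 0x11
lane  9: tail/keep ⇒ 0x43
lane 10: tail/keep ⇒ 0xe7
lane 11: tail/keep ⇒ 0xbe
lane 12: tail/keep ⇒ 0xfe
lane 13: tail/keep ⇒ 0x43
lane 14: tail/keep ⇒ 0xb7
lane 15: tail/keep ⇒ 0xbb

vd = [56, 21, 194, 84, 2, 245, 103, 2, 17, 67, 231, 190, 254, 67, 183, 187]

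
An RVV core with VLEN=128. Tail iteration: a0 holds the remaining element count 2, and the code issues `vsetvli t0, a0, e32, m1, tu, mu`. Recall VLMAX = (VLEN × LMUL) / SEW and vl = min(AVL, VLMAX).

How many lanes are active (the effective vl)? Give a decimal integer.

vl = 2

VLMAX = VLEN×LMUL/SEW = 128×1/32 = 4
vl = min(AVL, VLMAX) = min(2, 4) = 2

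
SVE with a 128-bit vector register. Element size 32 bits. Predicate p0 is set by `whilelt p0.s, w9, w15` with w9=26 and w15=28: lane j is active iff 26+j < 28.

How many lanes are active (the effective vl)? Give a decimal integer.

lane count: 128 div 32 = 4
p0[j] = (26+j < 28); true for j=0..1 → 2 lanes set

vl = 2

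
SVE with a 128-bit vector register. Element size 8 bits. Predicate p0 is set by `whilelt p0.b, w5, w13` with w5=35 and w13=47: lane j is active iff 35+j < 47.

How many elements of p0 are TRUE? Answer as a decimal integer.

lane count: 128 div 8 = 16
active while 35+j < 47, i.e. j ∈ [0,12) capped at 16 ⇒ 12

vl = 12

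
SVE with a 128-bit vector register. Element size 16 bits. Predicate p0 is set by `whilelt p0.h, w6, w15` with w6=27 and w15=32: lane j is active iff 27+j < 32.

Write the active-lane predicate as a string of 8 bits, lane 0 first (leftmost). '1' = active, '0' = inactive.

128-bit reg / 16-bit elem → 8 lanes
whilelt: lane j active iff 27+j < 32 → j < 5 → 5 active
bits (lane 0 leftmost): 11111000

predicate = 11111000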